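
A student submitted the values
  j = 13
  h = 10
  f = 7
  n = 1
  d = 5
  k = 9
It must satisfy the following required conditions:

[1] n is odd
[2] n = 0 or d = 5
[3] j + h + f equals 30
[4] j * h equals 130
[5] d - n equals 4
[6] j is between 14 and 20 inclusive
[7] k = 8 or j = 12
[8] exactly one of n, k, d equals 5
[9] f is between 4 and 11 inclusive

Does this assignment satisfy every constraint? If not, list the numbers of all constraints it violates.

No — constraints 6 and 7 are not satisfied.

[1] n = 1 is odd  holds
[2] n = 1 ≠ 0, but d = 5 = 5 (second disjunct)  holds
[3] j + h + f = 13 + 10 + 7 = 30  holds
[4] j * h = 13 * 10 = 130  holds
[5] d - n = 5 - 1 = 4  holds
[6] j = 13 is outside [14, 20]  fails
[7] k = 9 ≠ 8 and j = 13 ≠ 12; both disjuncts false  fails
[8] n=1, k=9, d=5; 1 of them equals 5  holds
[9] f = 7 lies in [4, 11]  holds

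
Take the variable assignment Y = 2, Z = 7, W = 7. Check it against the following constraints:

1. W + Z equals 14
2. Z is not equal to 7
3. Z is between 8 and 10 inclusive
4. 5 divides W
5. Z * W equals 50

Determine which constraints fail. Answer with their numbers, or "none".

1. W + Z = 7 + 7 = 14  ✔
2. Z = 7, but 7 is required to differ  ✘
3. Z = 7 is outside [8, 10]  ✘
4. 7 = 5*1 + 2, so 5 does not divide 7  ✘
5. Z * W = 7 * 7 = 49, not 50  ✘

Constraints 2, 3, 4, and 5 are violated.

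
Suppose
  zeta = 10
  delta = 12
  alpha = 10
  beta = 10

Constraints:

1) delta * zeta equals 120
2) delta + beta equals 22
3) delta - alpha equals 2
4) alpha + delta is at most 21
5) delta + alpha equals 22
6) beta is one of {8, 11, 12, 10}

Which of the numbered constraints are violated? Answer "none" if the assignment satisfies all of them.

Constraint 4 does not hold.

1) delta * zeta = 12 * 10 = 120  true
2) delta + beta = 12 + 10 = 22  true
3) delta - alpha = 12 - 10 = 2  true
4) alpha + delta = 10 + 12 = 22; 22 > 21, bound 21 not met  false
5) delta + alpha = 12 + 10 = 22  true
6) beta = 10 is in {8, 11, 12, 10}  true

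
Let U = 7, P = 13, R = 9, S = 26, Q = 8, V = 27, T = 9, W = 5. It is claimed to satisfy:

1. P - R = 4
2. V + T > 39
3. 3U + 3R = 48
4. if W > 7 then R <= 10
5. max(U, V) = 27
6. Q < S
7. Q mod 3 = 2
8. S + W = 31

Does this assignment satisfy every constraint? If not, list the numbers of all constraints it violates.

No — constraint 2 is not satisfied.

1. P - R = 13 - 9 = 4  yes
2. V + T = 27 + 9 = 36; 36 ≤ 39, bound 39 not met  no
3. 3U + 3R = 3(7) + 3(9) = 48  yes
4. W = 5, not > 7; antecedent false, conditional vacuously true  yes
5. max(7, 27) = 27  yes
6. Q = 8, S = 26; 8 < 26  yes
7. 8 mod 3 = 2  yes
8. S + W = 26 + 5 = 31  yes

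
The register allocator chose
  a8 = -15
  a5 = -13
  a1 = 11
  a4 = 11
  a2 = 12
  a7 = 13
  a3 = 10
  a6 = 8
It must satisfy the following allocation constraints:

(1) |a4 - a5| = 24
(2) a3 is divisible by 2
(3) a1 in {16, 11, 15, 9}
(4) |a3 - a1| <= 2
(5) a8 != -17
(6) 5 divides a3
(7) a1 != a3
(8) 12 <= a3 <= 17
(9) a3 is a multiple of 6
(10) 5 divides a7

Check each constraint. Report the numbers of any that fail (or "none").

(1) |11 - (-13)| = 24 — holds.
(2) 10 / 2 = 5, so 2 divides 10 — holds.
(3) a1 = 11 is in {16, 11, 15, 9} — holds.
(4) |10 - 11| = 1; 1 ≤ 2 — holds.
(5) a8 = -15, and -15 ≠ -17 — holds.
(6) 10 / 5 = 2, so 5 divides 10 — holds.
(7) a1 = 11, a3 = 10; distinct — holds.
(8) a3 = 10 is outside [12, 17] — does not hold.
(9) 10 = 6*1 + 4, so 6 does not divide 10 — does not hold.
(10) 13 = 5*2 + 3, so 5 does not divide 13 — does not hold.

Constraints 8, 9, 10 do not hold.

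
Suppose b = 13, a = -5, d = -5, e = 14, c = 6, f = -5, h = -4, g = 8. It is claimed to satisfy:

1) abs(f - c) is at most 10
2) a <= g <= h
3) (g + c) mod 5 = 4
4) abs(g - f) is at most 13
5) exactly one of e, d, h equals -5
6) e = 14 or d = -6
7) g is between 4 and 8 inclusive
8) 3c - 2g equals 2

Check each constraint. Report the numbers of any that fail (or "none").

The assignment fails constraints 1 and 2.

1) abs(-5 - 6) = 11; 11 > 10, exceeds bound 10  no
2) values -5, 8, -4; g = 8 is not <= h = -4  no
3) g + c = 14; 14 mod 5 = 4  yes
4) abs(8 - (-5)) = 13; 13 ≤ 13  yes
5) e=14, d=-5, h=-4; 1 of them equals -5  yes
6) e = 14 = 14 (first disjunct)  yes
7) g = 8 lies in [4, 8]  yes
8) 3c - 2g = 3(6) - 2(8) = 2  yes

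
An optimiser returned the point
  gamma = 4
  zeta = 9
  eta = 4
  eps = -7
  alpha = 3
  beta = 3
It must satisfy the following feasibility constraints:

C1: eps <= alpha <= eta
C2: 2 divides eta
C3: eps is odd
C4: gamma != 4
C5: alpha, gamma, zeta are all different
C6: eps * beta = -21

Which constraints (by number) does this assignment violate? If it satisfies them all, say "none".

No — constraint 4 is not satisfied.

C1: values -7 <= 3 <= 4 — holds.
C2: 4 / 2 = 2, so 2 divides 4 — holds.
C3: eps = -7 is odd — holds.
C4: gamma = 4, but 4 is required to differ — does not hold.
C5: values 3, 4, 9 are pairwise distinct — holds.
C6: eps * beta = -7 * 3 = -21 — holds.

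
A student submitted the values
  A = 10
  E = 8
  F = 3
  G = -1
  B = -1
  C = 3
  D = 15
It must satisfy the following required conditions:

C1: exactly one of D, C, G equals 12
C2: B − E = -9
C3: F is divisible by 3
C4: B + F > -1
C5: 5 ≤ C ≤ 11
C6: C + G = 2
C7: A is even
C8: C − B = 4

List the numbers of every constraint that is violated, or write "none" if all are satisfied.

C1: D=15, C=3, G=-1; 0 of them equal 12, not exactly one — violated.
C2: B − E = -1 − 8 = -9 — satisfied.
C3: 3 / 3 = 1, so 3 divides 3 — satisfied.
C4: B + F = -1 + 3 = 2; 2 > -1 — satisfied.
C5: C = 3 is outside [5, 11] — violated.
C6: C + G = 3 + (-1) = 2 — satisfied.
C7: A = 10 is even — satisfied.
C8: C − B = 3 − (-1) = 4 — satisfied.

No — constraints 1 and 5 are not satisfied.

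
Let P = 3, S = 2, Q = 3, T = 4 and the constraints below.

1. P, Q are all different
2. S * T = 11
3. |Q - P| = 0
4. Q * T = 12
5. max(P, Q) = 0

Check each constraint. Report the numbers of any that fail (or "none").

1. P = Q = 3, not all different  false
2. S * T = 2 * 4 = 8, not 11  false
3. |3 - 3| = 0  true
4. Q * T = 3 * 4 = 12  true
5. max(3, 3) = 3, not 0  false

No — constraints 1, 2, 5 are not satisfied.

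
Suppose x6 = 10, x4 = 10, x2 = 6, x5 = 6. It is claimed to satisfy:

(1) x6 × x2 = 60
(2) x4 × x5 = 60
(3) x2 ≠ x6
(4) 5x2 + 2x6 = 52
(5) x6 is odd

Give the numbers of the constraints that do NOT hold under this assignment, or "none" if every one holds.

No — constraints 4, 5 are not satisfied.

(1) x6 × x2 = 10 × 6 = 60 — holds.
(2) x4 × x5 = 10 × 6 = 60 — holds.
(3) x2 = 6, x6 = 10; distinct — holds.
(4) 5x2 + 2x6 = 5(6) + 2(10) = 50, not 52 — fails.
(5) x6 = 10 is even — fails.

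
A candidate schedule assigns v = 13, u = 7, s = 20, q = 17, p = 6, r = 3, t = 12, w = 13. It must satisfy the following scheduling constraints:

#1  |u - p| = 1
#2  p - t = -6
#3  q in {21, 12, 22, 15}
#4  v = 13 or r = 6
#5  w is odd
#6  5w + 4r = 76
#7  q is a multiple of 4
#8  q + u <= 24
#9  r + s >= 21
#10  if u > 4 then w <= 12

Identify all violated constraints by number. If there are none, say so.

#1 |7 - 6| = 1 — OK.
#2 p - t = 6 - 12 = -6 — OK.
#3 q = 17 is not in {21, 12, 22, 15} — violated.
#4 v = 13 = 13 (first disjunct) — OK.
#5 w = 13 is odd — OK.
#6 5w + 4r = 5(13) + 4(3) = 77, not 76 — violated.
#7 17 = 4*4 + 1, so 4 does not divide 17 — violated.
#8 q + u = 17 + 7 = 24; 24 ≤ 24 — OK.
#9 r + s = 3 + 20 = 23; 23 ≥ 21 — OK.
#10 u = 7 > 4, so we need w ≤ 12; but w = 13 > 12 — violated.

Violated: 3, 6, 7, and 10.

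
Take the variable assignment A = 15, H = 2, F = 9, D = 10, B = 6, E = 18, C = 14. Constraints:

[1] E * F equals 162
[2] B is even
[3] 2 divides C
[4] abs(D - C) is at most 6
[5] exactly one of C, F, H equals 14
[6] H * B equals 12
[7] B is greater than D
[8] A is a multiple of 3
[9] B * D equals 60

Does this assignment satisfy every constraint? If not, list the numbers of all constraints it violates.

[1] E * F = 18 * 9 = 162  ✓
[2] B = 6 is even  ✓
[3] 14 / 2 = 7, so 2 divides 14  ✓
[4] abs(10 - 14) = 4; 4 ≤ 6  ✓
[5] C=14, F=9, H=2; 1 of them equals 14  ✓
[6] H * B = 2 * 6 = 12  ✓
[7] B = 6, D = 10; 6 ≤ 10 (want >)  ✗
[8] 15 / 3 = 5, so 3 divides 15  ✓
[9] B * D = 6 * 10 = 60  ✓

Constraint 7 is violated.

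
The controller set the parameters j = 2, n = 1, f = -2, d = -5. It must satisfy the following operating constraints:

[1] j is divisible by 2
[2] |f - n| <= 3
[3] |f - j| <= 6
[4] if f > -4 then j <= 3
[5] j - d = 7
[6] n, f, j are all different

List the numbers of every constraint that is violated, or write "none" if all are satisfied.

[1] 2 / 2 = 1, so 2 divides 2  ✓
[2] |-2 - 1| = 3; 3 ≤ 3  ✓
[3] |-2 - 2| = 4; 4 ≤ 6  ✓
[4] f = -2 > -4, so we need j ≤ 3; j = 2 ≤ 3  ✓
[5] j - d = 2 - (-5) = 7  ✓
[6] values 1, -2, 2 are pairwise distinct  ✓

No violations.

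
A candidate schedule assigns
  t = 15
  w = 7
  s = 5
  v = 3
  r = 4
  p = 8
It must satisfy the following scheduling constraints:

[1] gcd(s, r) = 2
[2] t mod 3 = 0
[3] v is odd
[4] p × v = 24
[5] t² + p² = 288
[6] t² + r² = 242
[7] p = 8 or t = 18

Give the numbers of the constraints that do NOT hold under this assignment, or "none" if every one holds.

The assignment fails constraints 1, 5, 6.

[1] gcd(5, 4) = 1, not 2  false
[2] 15 mod 3 = 0  true
[3] v = 3 is odd  true
[4] p × v = 8 × 3 = 24  true
[5] t² + p² = 15² + 8² = 225 + 64 = 289, not 288  false
[6] t² + r² = 15² + 4² = 225 + 16 = 241, not 242  false
[7] p = 8 = 8 (first disjunct)  true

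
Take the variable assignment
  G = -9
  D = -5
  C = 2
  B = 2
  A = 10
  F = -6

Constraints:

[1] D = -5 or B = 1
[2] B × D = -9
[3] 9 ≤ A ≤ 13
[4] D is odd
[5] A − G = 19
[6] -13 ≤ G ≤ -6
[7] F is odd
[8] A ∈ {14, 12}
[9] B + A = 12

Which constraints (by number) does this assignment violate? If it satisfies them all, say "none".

[1] D = -5 = -5 (first disjunct) — OK.
[2] B × D = 2 × (-5) = -10, not -9 — violated.
[3] A = 10 lies in [9, 13] — OK.
[4] D = -5 is odd — OK.
[5] A − G = 10 − (-9) = 19 — OK.
[6] G = -9 lies in [-13, -6] — OK.
[7] F = -6 is even — violated.
[8] A = 10 is not in {14, 12} — violated.
[9] B + A = 2 + 10 = 12 — OK.

Violated: 2, 7, and 8.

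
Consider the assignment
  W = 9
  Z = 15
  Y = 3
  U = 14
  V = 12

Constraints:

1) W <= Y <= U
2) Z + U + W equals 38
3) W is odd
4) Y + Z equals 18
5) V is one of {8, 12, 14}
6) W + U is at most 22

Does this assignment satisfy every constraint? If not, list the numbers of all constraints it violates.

1) values 9, 3, 14; W = 9 is not <= Y = 3 — violated.
2) Z + U + W = 15 + 14 + 9 = 38 — satisfied.
3) W = 9 is odd — satisfied.
4) Y + Z = 3 + 15 = 18 — satisfied.
5) V = 12 is in {8, 12, 14} — satisfied.
6) W + U = 9 + 14 = 23; 23 > 22, bound 22 not met — violated.

Constraints 1 and 6 do not hold.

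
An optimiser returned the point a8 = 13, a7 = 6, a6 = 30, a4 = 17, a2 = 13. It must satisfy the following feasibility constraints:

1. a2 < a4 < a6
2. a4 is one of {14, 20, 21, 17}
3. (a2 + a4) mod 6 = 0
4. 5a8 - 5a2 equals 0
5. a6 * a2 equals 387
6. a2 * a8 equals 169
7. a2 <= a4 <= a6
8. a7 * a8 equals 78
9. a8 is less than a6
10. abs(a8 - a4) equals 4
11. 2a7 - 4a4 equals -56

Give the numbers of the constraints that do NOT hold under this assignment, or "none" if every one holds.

1. values 13 < 17 < 30  ✔
2. a4 = 17 is in {14, 20, 21, 17}  ✔
3. a2 + a4 = 30; 30 mod 6 = 0  ✔
4. 5a8 - 5a2 = 5(13) - 5(13) = 0  ✔
5. a6 * a2 = 30 * 13 = 390, not 387  ✘
6. a2 * a8 = 13 * 13 = 169  ✔
7. values 13 <= 17 <= 30  ✔
8. a7 * a8 = 6 * 13 = 78  ✔
9. a8 = 13, a6 = 30; 13 < 30  ✔
10. abs(13 - 17) = 4  ✔
11. 2a7 - 4a4 = 2(6) - 4(17) = -56  ✔

No — constraint 5 is not satisfied.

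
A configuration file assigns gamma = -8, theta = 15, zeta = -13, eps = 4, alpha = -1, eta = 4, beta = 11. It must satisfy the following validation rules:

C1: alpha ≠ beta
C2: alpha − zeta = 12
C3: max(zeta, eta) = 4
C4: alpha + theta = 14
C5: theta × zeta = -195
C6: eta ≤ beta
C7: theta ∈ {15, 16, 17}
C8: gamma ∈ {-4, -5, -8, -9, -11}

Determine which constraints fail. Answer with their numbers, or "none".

C1: alpha = -1, beta = 11; distinct — satisfied.
C2: alpha − zeta = -1 − (-13) = 12 — satisfied.
C3: max(-13, 4) = 4 — satisfied.
C4: alpha + theta = -1 + 15 = 14 — satisfied.
C5: theta × zeta = 15 × (-13) = -195 — satisfied.
C6: eta = 4, beta = 11; 4 ≤ 11 — satisfied.
C7: theta = 15 is in {15, 16, 17} — satisfied.
C8: gamma = -8 is in {-4, -5, -8, -9, -11} — satisfied.

The assignment satisfies every constraint.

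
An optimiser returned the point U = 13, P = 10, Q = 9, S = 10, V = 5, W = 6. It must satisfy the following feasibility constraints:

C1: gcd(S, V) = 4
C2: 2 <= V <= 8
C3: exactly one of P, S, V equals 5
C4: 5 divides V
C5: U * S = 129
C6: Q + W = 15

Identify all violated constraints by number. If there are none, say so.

C1: gcd(10, 5) = 5, not 4 — violated.
C2: V = 5 lies in [2, 8] — satisfied.
C3: P=10, S=10, V=5; 1 of them equals 5 — satisfied.
C4: 5 / 5 = 1, so 5 divides 5 — satisfied.
C5: U * S = 13 * 10 = 130, not 129 — violated.
C6: Q + W = 9 + 6 = 15 — satisfied.

The assignment fails constraints 1, 5.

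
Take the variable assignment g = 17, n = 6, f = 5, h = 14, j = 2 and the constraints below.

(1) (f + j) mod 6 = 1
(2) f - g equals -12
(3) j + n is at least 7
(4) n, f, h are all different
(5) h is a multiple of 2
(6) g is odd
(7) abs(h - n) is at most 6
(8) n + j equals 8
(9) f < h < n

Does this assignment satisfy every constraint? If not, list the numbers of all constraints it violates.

(1) f + j = 7; 7 mod 6 = 1 — OK.
(2) f - g = 5 - 17 = -12 — OK.
(3) j + n = 2 + 6 = 8; 8 ≥ 7 — OK.
(4) values 6, 5, 14 are pairwise distinct — OK.
(5) 14 / 2 = 7, so 2 divides 14 — OK.
(6) g = 17 is odd — OK.
(7) abs(14 - 6) = 8; 8 > 6, exceeds bound 6 — violated.
(8) n + j = 6 + 2 = 8 — OK.
(9) values 5, 14, 6; h = 14 is not < n = 6 — violated.

No — constraints 7, 9 are not satisfied.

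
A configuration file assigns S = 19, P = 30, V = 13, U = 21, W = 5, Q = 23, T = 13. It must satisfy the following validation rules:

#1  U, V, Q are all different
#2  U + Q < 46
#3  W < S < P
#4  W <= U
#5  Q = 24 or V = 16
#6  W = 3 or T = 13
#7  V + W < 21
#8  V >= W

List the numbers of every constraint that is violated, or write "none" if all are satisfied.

#1 values 21, 13, 23 are pairwise distinct — OK.
#2 U + Q = 21 + 23 = 44; 44 < 46 — OK.
#3 values 5 < 19 < 30 — OK.
#4 W = 5, U = 21; 5 ≤ 21 — OK.
#5 Q = 23 ≠ 24 and V = 13 ≠ 16; both disjuncts false — violated.
#6 W = 5 ≠ 3, but T = 13 = 13 (second disjunct) — OK.
#7 V + W = 13 + 5 = 18; 18 < 21 — OK.
#8 V = 13, W = 5; 13 ≥ 5 — OK.

No — constraint 5 is not satisfied.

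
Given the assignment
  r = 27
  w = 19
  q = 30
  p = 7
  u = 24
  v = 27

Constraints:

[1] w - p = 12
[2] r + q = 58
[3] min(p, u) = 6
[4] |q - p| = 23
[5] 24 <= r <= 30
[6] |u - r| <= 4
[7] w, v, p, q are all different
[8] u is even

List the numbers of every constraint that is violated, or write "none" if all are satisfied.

[1] w - p = 19 - 7 = 12  ✔
[2] r + q = 27 + 30 = 57, not 58  ✘
[3] min(7, 24) = 7, not 6  ✘
[4] |30 - 7| = 23  ✔
[5] r = 27 lies in [24, 30]  ✔
[6] |24 - 27| = 3; 3 ≤ 4  ✔
[7] values 19, 27, 7, 30 are pairwise distinct  ✔
[8] u = 24 is even  ✔

Violated: 2 and 3.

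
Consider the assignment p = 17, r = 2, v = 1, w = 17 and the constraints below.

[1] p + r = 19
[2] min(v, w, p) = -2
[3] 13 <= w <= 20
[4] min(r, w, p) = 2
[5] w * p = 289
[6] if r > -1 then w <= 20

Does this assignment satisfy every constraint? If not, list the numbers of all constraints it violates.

[1] p + r = 17 + 2 = 19 — satisfied.
[2] min(1, 17, 17) = 1, not -2 — violated.
[3] w = 17 lies in [13, 20] — satisfied.
[4] min(2, 17, 17) = 2 — satisfied.
[5] w * p = 17 * 17 = 289 — satisfied.
[6] r = 2 > -1, so we need w ≤ 20; w = 17 ≤ 20 — satisfied.

Constraint 2 does not hold.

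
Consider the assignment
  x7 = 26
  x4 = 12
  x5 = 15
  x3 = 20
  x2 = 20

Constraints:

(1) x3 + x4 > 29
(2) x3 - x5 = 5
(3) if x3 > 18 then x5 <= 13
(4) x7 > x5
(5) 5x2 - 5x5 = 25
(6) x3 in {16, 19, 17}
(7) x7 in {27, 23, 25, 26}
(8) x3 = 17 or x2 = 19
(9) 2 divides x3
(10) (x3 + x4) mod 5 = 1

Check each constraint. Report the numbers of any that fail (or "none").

Violated: 3, 6, 8, 10.

(1) x3 + x4 = 20 + 12 = 32; 32 > 29  true
(2) x3 - x5 = 20 - 15 = 5  true
(3) x3 = 20 > 18, so we need x5 ≤ 13; but x5 = 15 > 13  false
(4) x7 = 26, x5 = 15; 26 > 15  true
(5) 5x2 - 5x5 = 5(20) - 5(15) = 25  true
(6) x3 = 20 is not in {16, 19, 17}  false
(7) x7 = 26 is in {27, 23, 25, 26}  true
(8) x3 = 20 ≠ 17 and x2 = 20 ≠ 19; both disjuncts false  false
(9) 20 / 2 = 10, so 2 divides 20  true
(10) x3 + x4 = 32; 32 mod 5 = 2, not 1  false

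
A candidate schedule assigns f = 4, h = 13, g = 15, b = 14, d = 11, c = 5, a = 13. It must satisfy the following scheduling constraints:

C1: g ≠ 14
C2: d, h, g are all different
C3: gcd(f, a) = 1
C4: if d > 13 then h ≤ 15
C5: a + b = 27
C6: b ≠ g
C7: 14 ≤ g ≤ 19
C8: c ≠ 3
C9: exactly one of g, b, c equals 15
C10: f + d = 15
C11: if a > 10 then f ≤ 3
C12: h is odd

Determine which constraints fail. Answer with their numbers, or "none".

Constraint 11 does not hold.

C1: g = 15, and 15 ≠ 14 — OK.
C2: values 11, 13, 15 are pairwise distinct — OK.
C3: gcd(4, 13) = 1 — OK.
C4: d = 11, not > 13; antecedent false, conditional vacuously true — OK.
C5: a + b = 13 + 14 = 27 — OK.
C6: b = 14, g = 15; distinct — OK.
C7: g = 15 lies in [14, 19] — OK.
C8: c = 5, and 5 ≠ 3 — OK.
C9: g=15, b=14, c=5; 1 of them equals 15 — OK.
C10: f + d = 4 + 11 = 15 — OK.
C11: a = 13 > 10, so we need f ≤ 3; but f = 4 > 3 — violated.
C12: h = 13 is odd — OK.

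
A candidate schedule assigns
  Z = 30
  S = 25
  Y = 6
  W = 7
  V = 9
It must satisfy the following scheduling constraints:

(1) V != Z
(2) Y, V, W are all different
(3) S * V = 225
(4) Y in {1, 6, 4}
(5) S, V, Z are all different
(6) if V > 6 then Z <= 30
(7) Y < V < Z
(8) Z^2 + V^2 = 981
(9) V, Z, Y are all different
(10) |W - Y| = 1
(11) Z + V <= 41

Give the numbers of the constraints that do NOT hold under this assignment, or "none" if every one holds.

(1) V = 9, Z = 30; distinct — OK.
(2) values 6, 9, 7 are pairwise distinct — OK.
(3) S * V = 25 * 9 = 225 — OK.
(4) Y = 6 is in {1, 6, 4} — OK.
(5) values 25, 9, 30 are pairwise distinct — OK.
(6) V = 9 > 6, so we need Z ≤ 30; Z = 30 ≤ 30 — OK.
(7) values 6 < 9 < 30 — OK.
(8) Z^2 + V^2 = 30^2 + 9^2 = 900 + 81 = 981 — OK.
(9) values 9, 30, 6 are pairwise distinct — OK.
(10) |7 - 6| = 1 — OK.
(11) Z + V = 30 + 9 = 39; 39 ≤ 41 — OK.

The assignment satisfies every constraint.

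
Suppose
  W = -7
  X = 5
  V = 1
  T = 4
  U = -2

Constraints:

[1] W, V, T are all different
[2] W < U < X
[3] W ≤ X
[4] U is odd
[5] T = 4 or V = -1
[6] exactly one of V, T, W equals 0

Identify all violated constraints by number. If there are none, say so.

[1] values -7, 1, 4 are pairwise distinct — holds.
[2] values -7 < -2 < 5 — holds.
[3] W = -7, X = 5; -7 ≤ 5 — holds.
[4] U = -2 is even — fails.
[5] T = 4 = 4 (first disjunct) — holds.
[6] V=1, T=4, W=-7; 0 of them equal 0, not exactly one — fails.

The assignment fails constraints 4 and 6.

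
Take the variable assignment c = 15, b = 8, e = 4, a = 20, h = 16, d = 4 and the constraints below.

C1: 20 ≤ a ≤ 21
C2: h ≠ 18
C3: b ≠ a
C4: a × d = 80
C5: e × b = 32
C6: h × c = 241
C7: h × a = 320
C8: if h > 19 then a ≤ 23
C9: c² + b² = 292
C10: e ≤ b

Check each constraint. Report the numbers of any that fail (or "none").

C1: a = 20 lies in [20, 21] — satisfied.
C2: h = 16, and 16 ≠ 18 — satisfied.
C3: b = 8, a = 20; distinct — satisfied.
C4: a × d = 20 × 4 = 80 — satisfied.
C5: e × b = 4 × 8 = 32 — satisfied.
C6: h × c = 16 × 15 = 240, not 241 — violated.
C7: h × a = 16 × 20 = 320 — satisfied.
C8: h = 16, not > 19; antecedent false, conditional vacuously true — satisfied.
C9: c² + b² = 15² + 8² = 225 + 64 = 289, not 292 — violated.
C10: e = 4, b = 8; 4 ≤ 8 — satisfied.

No — constraints 6, 9 are not satisfied.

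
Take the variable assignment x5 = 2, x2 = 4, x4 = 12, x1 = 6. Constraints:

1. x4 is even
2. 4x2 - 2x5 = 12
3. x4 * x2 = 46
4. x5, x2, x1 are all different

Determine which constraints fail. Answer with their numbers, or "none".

1. x4 = 12 is even  ✓
2. 4x2 - 2x5 = 4(4) - 2(2) = 12  ✓
3. x4 * x2 = 12 * 4 = 48, not 46  ✗
4. values 2, 4, 6 are pairwise distinct  ✓

Violated: 3.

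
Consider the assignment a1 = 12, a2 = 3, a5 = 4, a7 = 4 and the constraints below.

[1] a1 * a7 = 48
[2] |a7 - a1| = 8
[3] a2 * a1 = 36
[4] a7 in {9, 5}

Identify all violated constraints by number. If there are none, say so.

The assignment fails constraint 4.

[1] a1 * a7 = 12 * 4 = 48  true
[2] |4 - 12| = 8  true
[3] a2 * a1 = 3 * 12 = 36  true
[4] a7 = 4 is not in {9, 5}  false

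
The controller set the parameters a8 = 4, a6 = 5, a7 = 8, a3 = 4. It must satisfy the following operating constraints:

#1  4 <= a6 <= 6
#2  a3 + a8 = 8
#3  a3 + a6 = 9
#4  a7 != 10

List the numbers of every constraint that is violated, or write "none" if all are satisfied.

The assignment satisfies every constraint.

#1 a6 = 5 lies in [4, 6]  yes
#2 a3 + a8 = 4 + 4 = 8  yes
#3 a3 + a6 = 4 + 5 = 9  yes
#4 a7 = 8, and 8 ≠ 10  yes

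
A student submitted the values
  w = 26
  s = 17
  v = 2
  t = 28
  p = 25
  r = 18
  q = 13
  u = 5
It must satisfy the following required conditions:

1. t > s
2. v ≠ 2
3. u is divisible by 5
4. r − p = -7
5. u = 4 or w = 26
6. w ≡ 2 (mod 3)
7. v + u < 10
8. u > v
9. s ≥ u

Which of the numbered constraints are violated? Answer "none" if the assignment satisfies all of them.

1. t = 28, s = 17; 28 > 17 — holds.
2. v = 2, but 2 is required to differ — fails.
3. 5 / 5 = 1, so 5 divides 5 — holds.
4. r − p = 18 − 25 = -7 — holds.
5. u = 5 ≠ 4, but w = 26 = 26 (second disjunct) — holds.
6. 26 mod 3 = 2 — holds.
7. v + u = 2 + 5 = 7; 7 < 10 — holds.
8. u = 5, v = 2; 5 > 2 — holds.
9. s = 17, u = 5; 17 ≥ 5 — holds.

The assignment fails constraint 2.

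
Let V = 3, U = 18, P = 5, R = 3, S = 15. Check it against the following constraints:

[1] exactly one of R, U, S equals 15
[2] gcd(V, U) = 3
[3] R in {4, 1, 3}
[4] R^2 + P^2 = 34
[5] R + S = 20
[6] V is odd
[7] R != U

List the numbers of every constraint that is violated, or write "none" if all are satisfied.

[1] R=3, U=18, S=15; 1 of them equals 15 — OK.
[2] gcd(3, 18) = 3 — OK.
[3] R = 3 is in {4, 1, 3} — OK.
[4] R^2 + P^2 = 3^2 + 5^2 = 9 + 25 = 34 — OK.
[5] R + S = 3 + 15 = 18, not 20 — violated.
[6] V = 3 is odd — OK.
[7] R = 3, U = 18; distinct — OK.

The assignment fails constraint 5.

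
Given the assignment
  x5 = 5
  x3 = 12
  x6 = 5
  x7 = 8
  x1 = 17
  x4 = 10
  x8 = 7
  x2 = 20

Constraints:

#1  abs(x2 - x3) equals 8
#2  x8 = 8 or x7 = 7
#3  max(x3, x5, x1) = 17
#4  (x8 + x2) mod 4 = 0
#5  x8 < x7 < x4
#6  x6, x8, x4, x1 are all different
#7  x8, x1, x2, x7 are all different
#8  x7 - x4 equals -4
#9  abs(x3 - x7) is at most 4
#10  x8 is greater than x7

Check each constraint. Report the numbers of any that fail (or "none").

#1 abs(20 - 12) = 8  holds
#2 x8 = 7 ≠ 8 and x7 = 8 ≠ 7; both disjuncts false  fails
#3 max(12, 5, 17) = 17  holds
#4 x8 + x2 = 27; 27 mod 4 = 3, not 0  fails
#5 values 7 < 8 < 10  holds
#6 values 5, 7, 10, 17 are pairwise distinct  holds
#7 values 7, 17, 20, 8 are pairwise distinct  holds
#8 x7 - x4 = 8 - 10 = -2, not -4  fails
#9 abs(12 - 8) = 4; 4 ≤ 4  holds
#10 x8 = 7, x7 = 8; 7 ≤ 8 (want >)  fails

Constraints 2, 4, 8, and 10 do not hold.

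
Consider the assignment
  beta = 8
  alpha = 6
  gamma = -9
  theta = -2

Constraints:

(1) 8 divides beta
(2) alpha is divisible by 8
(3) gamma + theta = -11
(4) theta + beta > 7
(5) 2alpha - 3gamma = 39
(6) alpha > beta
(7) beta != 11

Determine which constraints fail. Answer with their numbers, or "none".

Constraints 2, 4, and 6 are violated.

(1) 8 / 8 = 1, so 8 divides 8 — OK.
(2) 6 = 8*0 + 6, so 8 does not divide 6 — violated.
(3) gamma + theta = -9 + (-2) = -11 — OK.
(4) theta + beta = -2 + 8 = 6; 6 ≤ 7, bound 7 not met — violated.
(5) 2alpha - 3gamma = 2(6) - 3(-9) = 39 — OK.
(6) alpha = 6, beta = 8; 6 ≤ 8 (want >) — violated.
(7) beta = 8, and 8 ≠ 11 — OK.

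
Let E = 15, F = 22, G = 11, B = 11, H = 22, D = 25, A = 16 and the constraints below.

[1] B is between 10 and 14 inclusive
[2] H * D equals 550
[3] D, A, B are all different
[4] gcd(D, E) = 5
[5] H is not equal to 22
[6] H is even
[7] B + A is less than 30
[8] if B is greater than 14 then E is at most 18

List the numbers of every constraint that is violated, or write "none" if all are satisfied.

No — constraint 5 is not satisfied.

[1] B = 11 lies in [10, 14] — OK.
[2] H * D = 22 * 25 = 550 — OK.
[3] values 25, 16, 11 are pairwise distinct — OK.
[4] gcd(25, 15) = 5 — OK.
[5] H = 22, but 22 is required to differ — violated.
[6] H = 22 is even — OK.
[7] B + A = 11 + 16 = 27; 27 < 30 — OK.
[8] B = 11, not > 14; antecedent false, conditional vacuously true — OK.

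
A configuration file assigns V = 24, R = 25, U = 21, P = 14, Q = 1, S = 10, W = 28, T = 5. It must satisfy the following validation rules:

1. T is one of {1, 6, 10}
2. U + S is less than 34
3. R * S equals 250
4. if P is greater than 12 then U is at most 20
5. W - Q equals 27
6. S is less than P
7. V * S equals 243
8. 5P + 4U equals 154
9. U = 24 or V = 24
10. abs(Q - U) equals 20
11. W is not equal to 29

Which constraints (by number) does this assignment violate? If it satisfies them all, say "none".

1. T = 5 is not in {1, 6, 10}  FAIL
2. U + S = 21 + 10 = 31; 31 < 34  OK
3. R * S = 25 * 10 = 250  OK
4. P = 14 > 12, so we need U ≤ 20; but U = 21 > 20  FAIL
5. W - Q = 28 - 1 = 27  OK
6. S = 10, P = 14; 10 < 14  OK
7. V * S = 24 * 10 = 240, not 243  FAIL
8. 5P + 4U = 5(14) + 4(21) = 154  OK
9. U = 21 ≠ 24, but V = 24 = 24 (second disjunct)  OK
10. abs(1 - 21) = 20  OK
11. W = 28, and 28 ≠ 29  OK

No — constraints 1, 4, and 7 are not satisfied.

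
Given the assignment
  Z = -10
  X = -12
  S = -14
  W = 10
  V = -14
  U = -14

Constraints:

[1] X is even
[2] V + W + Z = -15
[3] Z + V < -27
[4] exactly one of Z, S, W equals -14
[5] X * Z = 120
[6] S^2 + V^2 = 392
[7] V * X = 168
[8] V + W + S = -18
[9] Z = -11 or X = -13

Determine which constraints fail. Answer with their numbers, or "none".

Constraints 2, 3, 9 are violated.

[1] X = -12 is even — holds.
[2] V + W + Z = -14 + 10 + (-10) = -14, not -15 — fails.
[3] Z + V = -10 + (-14) = -24; -24 ≥ -27, bound -27 not met — fails.
[4] Z=-10, S=-14, W=10; 1 of them equals -14 — holds.
[5] X * Z = -12 * (-10) = 120 — holds.
[6] S^2 + V^2 = (-14)^2 + (-14)^2 = 196 + 196 = 392 — holds.
[7] V * X = -14 * (-12) = 168 — holds.
[8] V + W + S = -14 + 10 + (-14) = -18 — holds.
[9] Z = -10 ≠ -11 and X = -12 ≠ -13; both disjuncts false — fails.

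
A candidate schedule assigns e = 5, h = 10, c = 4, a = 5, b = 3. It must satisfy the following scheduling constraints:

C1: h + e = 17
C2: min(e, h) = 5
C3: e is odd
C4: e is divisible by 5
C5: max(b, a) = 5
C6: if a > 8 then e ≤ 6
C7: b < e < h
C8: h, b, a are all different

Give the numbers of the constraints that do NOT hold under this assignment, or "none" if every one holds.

No — constraint 1 is not satisfied.

C1: h + e = 10 + 5 = 15, not 17 — fails.
C2: min(5, 10) = 5 — holds.
C3: e = 5 is odd — holds.
C4: 5 / 5 = 1, so 5 divides 5 — holds.
C5: max(3, 5) = 5 — holds.
C6: a = 5, not > 8; antecedent false, conditional vacuously true — holds.
C7: values 3 < 5 < 10 — holds.
C8: values 10, 3, 5 are pairwise distinct — holds.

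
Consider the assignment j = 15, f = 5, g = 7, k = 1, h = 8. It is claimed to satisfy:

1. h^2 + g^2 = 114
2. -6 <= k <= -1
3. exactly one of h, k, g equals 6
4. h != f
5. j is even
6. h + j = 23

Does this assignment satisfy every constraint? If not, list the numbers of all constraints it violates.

Violated: 1, 2, 3, 5.

1. h^2 + g^2 = 8^2 + 7^2 = 64 + 49 = 113, not 114  ✗
2. k = 1 is outside [-6, -1]  ✗
3. h=8, k=1, g=7; 0 of them equal 6, not exactly one  ✗
4. h = 8, f = 5; distinct  ✓
5. j = 15 is odd  ✗
6. h + j = 8 + 15 = 23  ✓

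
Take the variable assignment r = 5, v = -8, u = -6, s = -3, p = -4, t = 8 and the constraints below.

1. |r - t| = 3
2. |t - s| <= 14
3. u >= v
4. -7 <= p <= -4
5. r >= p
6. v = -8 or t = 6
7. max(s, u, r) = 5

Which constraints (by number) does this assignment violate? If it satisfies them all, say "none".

1. |5 - 8| = 3  OK
2. |8 - (-3)| = 11; 11 ≤ 14  OK
3. u = -6, v = -8; -6 ≥ -8  OK
4. p = -4 lies in [-7, -4]  OK
5. r = 5, p = -4; 5 ≥ -4  OK
6. v = -8 = -8 (first disjunct)  OK
7. max(-3, -6, 5) = 5  OK

All constraints are satisfied.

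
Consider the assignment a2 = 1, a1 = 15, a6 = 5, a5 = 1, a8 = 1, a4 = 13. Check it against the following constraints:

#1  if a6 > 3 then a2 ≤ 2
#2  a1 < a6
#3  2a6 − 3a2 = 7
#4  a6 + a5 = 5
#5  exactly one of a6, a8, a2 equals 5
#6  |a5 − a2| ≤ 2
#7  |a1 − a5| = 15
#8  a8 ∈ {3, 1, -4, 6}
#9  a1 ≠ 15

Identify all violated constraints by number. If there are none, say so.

#1 a6 = 5 > 3, so we need a2 ≤ 2; a2 = 1 ≤ 2 — holds.
#2 a1 = 15, a6 = 5; 15 ≥ 5 (want <) — fails.
#3 2a6 − 3a2 = 2(5) − 3(1) = 7 — holds.
#4 a6 + a5 = 5 + 1 = 6, not 5 — fails.
#5 a6=5, a8=1, a2=1; 1 of them equals 5 — holds.
#6 |1 − 1| = 0; 0 ≤ 2 — holds.
#7 |15 − 1| = 14, not 15 — fails.
#8 a8 = 1 is in {3, 1, -4, 6} — holds.
#9 a1 = 15, but 15 is required to differ — fails.

No — constraints 2, 4, 7, 9 are not satisfied.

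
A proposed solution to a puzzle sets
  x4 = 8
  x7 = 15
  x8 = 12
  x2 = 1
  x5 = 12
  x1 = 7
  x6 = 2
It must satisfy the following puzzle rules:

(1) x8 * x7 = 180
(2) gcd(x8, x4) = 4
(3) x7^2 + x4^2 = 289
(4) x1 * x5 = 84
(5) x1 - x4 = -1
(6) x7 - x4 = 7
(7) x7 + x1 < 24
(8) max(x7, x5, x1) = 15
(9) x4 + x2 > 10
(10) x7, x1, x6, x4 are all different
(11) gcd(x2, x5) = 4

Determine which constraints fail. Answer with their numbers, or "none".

No — constraints 9, 11 are not satisfied.

(1) x8 * x7 = 12 * 15 = 180 — OK.
(2) gcd(12, 8) = 4 — OK.
(3) x7^2 + x4^2 = 15^2 + 8^2 = 225 + 64 = 289 — OK.
(4) x1 * x5 = 7 * 12 = 84 — OK.
(5) x1 - x4 = 7 - 8 = -1 — OK.
(6) x7 - x4 = 15 - 8 = 7 — OK.
(7) x7 + x1 = 15 + 7 = 22; 22 < 24 — OK.
(8) max(15, 12, 7) = 15 — OK.
(9) x4 + x2 = 8 + 1 = 9; 9 ≤ 10, bound 10 not met — violated.
(10) values 15, 7, 2, 8 are pairwise distinct — OK.
(11) gcd(1, 12) = 1, not 4 — violated.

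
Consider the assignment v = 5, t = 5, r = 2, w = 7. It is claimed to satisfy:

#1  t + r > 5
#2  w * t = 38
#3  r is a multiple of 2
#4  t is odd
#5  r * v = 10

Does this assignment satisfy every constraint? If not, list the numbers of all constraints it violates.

#1 t + r = 5 + 2 = 7; 7 > 5  true
#2 w * t = 7 * 5 = 35, not 38  false
#3 2 / 2 = 1, so 2 divides 2  true
#4 t = 5 is odd  true
#5 r * v = 2 * 5 = 10  true

Constraint 2 does not hold.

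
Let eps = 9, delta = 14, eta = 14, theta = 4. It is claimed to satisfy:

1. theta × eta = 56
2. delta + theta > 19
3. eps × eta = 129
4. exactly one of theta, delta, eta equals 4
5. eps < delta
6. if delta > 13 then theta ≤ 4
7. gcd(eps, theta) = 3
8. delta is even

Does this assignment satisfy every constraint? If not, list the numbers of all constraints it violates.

1. theta × eta = 4 × 14 = 56  OK
2. delta + theta = 14 + 4 = 18; 18 ≤ 19, bound 19 not met  FAIL
3. eps × eta = 9 × 14 = 126, not 129  FAIL
4. theta=4, delta=14, eta=14; 1 of them equals 4  OK
5. eps = 9, delta = 14; 9 < 14  OK
6. delta = 14 > 13, so we need theta ≤ 4; theta = 4 ≤ 4  OK
7. gcd(9, 4) = 1, not 3  FAIL
8. delta = 14 is even  OK

Constraints 2, 3, 7 are violated.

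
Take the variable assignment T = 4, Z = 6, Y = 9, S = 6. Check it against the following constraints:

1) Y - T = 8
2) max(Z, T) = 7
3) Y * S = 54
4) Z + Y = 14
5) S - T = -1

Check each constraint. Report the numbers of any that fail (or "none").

Violated: 1, 2, 4, and 5.

1) Y - T = 9 - 4 = 5, not 8  ✘
2) max(6, 4) = 6, not 7  ✘
3) Y * S = 9 * 6 = 54  ✔
4) Z + Y = 6 + 9 = 15, not 14  ✘
5) S - T = 6 - 4 = 2, not -1  ✘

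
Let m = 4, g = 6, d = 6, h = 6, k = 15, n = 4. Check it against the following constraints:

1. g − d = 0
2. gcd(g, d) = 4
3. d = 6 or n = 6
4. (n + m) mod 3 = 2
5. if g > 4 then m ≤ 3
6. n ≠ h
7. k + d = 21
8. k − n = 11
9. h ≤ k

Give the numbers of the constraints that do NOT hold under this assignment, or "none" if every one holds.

Constraints 2, 5 are violated.

1. g − d = 6 − 6 = 0  ✔
2. gcd(6, 6) = 6, not 4  ✘
3. d = 6 = 6 (first disjunct)  ✔
4. n + m = 8; 8 mod 3 = 2  ✔
5. g = 6 > 4, so we need m ≤ 3; but m = 4 > 3  ✘
6. n = 4, h = 6; distinct  ✔
7. k + d = 15 + 6 = 21  ✔
8. k − n = 15 − 4 = 11  ✔
9. h = 6, k = 15; 6 ≤ 15  ✔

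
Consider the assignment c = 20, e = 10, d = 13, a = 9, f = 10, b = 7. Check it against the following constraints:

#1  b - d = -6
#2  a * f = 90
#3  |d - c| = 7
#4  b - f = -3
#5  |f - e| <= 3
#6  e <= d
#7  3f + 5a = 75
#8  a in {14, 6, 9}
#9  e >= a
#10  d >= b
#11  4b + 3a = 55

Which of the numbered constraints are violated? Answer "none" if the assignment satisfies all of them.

#1 b - d = 7 - 13 = -6  true
#2 a * f = 9 * 10 = 90  true
#3 |13 - 20| = 7  true
#4 b - f = 7 - 10 = -3  true
#5 |10 - 10| = 0; 0 ≤ 3  true
#6 e = 10, d = 13; 10 ≤ 13  true
#7 3f + 5a = 3(10) + 5(9) = 75  true
#8 a = 9 is in {14, 6, 9}  true
#9 e = 10, a = 9; 10 ≥ 9  true
#10 d = 13, b = 7; 13 ≥ 7  true
#11 4b + 3a = 4(7) + 3(9) = 55  true

No violations.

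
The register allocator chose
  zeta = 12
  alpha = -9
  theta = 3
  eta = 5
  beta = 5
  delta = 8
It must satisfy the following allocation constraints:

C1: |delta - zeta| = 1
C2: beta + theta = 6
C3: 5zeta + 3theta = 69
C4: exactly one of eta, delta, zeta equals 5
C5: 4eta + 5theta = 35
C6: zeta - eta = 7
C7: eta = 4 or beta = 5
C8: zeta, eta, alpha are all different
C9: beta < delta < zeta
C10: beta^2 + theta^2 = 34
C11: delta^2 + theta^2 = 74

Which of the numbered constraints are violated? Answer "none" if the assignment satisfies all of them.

Constraints 1, 2, 11 do not hold.

C1: |8 - 12| = 4, not 1 — does not hold.
C2: beta + theta = 5 + 3 = 8, not 6 — does not hold.
C3: 5zeta + 3theta = 5(12) + 3(3) = 69 — holds.
C4: eta=5, delta=8, zeta=12; 1 of them equals 5 — holds.
C5: 4eta + 5theta = 4(5) + 5(3) = 35 — holds.
C6: zeta - eta = 12 - 5 = 7 — holds.
C7: eta = 5 ≠ 4, but beta = 5 = 5 (second disjunct) — holds.
C8: values 12, 5, -9 are pairwise distinct — holds.
C9: values 5 < 8 < 12 — holds.
C10: beta^2 + theta^2 = 5^2 + 3^2 = 25 + 9 = 34 — holds.
C11: delta^2 + theta^2 = 8^2 + 3^2 = 64 + 9 = 73, not 74 — does not hold.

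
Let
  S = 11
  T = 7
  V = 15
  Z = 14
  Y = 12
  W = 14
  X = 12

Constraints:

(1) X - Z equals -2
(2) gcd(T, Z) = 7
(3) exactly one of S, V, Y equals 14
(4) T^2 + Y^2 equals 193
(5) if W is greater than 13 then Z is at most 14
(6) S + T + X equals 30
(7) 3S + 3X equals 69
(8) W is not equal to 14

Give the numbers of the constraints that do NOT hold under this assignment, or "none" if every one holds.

Constraints 3 and 8 do not hold.

(1) X - Z = 12 - 14 = -2  true
(2) gcd(7, 14) = 7  true
(3) S=11, V=15, Y=12; 0 of them equal 14, not exactly one  false
(4) T^2 + Y^2 = 7^2 + 12^2 = 49 + 144 = 193  true
(5) W = 14 > 13, so we need Z ≤ 14; Z = 14 ≤ 14  true
(6) S + T + X = 11 + 7 + 12 = 30  true
(7) 3S + 3X = 3(11) + 3(12) = 69  true
(8) W = 14, but 14 is required to differ  false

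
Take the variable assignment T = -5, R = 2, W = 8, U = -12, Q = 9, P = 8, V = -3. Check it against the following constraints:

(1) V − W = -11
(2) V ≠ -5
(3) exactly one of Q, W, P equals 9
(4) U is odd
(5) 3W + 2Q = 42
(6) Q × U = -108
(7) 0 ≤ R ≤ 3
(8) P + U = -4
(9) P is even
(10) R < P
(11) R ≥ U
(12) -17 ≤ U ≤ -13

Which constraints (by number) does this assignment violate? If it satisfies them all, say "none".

The assignment fails constraints 4, 12.

(1) V − W = -3 − 8 = -11 — OK.
(2) V = -3, and -3 ≠ -5 — OK.
(3) Q=9, W=8, P=8; 1 of them equals 9 — OK.
(4) U = -12 is even — violated.
(5) 3W + 2Q = 3(8) + 2(9) = 42 — OK.
(6) Q × U = 9 × (-12) = -108 — OK.
(7) R = 2 lies in [0, 3] — OK.
(8) P + U = 8 + (-12) = -4 — OK.
(9) P = 8 is even — OK.
(10) R = 2, P = 8; 2 < 8 — OK.
(11) R = 2, U = -12; 2 ≥ -12 — OK.
(12) U = -12 is outside [-17, -13] — violated.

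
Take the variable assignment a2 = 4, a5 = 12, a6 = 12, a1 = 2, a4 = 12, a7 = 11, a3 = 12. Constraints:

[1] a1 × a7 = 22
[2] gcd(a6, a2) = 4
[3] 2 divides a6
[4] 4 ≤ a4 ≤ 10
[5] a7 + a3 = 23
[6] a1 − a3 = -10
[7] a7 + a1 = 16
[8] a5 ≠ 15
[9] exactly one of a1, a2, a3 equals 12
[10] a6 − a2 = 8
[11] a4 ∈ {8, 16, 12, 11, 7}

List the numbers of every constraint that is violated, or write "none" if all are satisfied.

Constraints 4, 7 do not hold.

[1] a1 × a7 = 2 × 11 = 22 — holds.
[2] gcd(12, 4) = 4 — holds.
[3] 12 / 2 = 6, so 2 divides 12 — holds.
[4] a4 = 12 is outside [4, 10] — does not hold.
[5] a7 + a3 = 11 + 12 = 23 — holds.
[6] a1 − a3 = 2 − 12 = -10 — holds.
[7] a7 + a1 = 11 + 2 = 13, not 16 — does not hold.
[8] a5 = 12, and 12 ≠ 15 — holds.
[9] a1=2, a2=4, a3=12; 1 of them equals 12 — holds.
[10] a6 − a2 = 12 − 4 = 8 — holds.
[11] a4 = 12 is in {8, 16, 12, 11, 7} — holds.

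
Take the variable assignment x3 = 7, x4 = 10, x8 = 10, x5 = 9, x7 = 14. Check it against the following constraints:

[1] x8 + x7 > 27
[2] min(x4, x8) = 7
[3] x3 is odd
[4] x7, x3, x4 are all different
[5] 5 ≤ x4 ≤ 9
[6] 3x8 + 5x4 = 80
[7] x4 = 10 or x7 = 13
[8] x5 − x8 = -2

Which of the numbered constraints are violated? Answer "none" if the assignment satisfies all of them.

[1] x8 + x7 = 10 + 14 = 24; 24 ≤ 27, bound 27 not met — violated.
[2] min(10, 10) = 10, not 7 — violated.
[3] x3 = 7 is odd — satisfied.
[4] values 14, 7, 10 are pairwise distinct — satisfied.
[5] x4 = 10 is outside [5, 9] — violated.
[6] 3x8 + 5x4 = 3(10) + 5(10) = 80 — satisfied.
[7] x4 = 10 = 10 (first disjunct) — satisfied.
[8] x5 − x8 = 9 − 10 = -1, not -2 — violated.

No — constraints 1, 2, 5, 8 are not satisfied.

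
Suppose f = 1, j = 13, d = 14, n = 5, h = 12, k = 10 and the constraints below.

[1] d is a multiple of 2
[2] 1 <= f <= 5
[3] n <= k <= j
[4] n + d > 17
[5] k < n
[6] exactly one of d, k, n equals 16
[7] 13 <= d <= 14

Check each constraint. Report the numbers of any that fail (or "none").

Violated: 5 and 6.

[1] 14 / 2 = 7, so 2 divides 14 — holds.
[2] f = 1 lies in [1, 5] — holds.
[3] values 5 <= 10 <= 13 — holds.
[4] n + d = 5 + 14 = 19; 19 > 17 — holds.
[5] k = 10, n = 5; 10 ≥ 5 (want <) — fails.
[6] d=14, k=10, n=5; 0 of them equal 16, not exactly one — fails.
[7] d = 14 lies in [13, 14] — holds.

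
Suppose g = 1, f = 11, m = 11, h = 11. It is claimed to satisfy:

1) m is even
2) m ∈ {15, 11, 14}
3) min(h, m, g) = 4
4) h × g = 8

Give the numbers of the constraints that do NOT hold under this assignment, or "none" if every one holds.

Constraints 1, 3, and 4 do not hold.

1) m = 11 is odd — fails.
2) m = 11 is in {15, 11, 14} — holds.
3) min(11, 11, 1) = 1, not 4 — fails.
4) h × g = 11 × 1 = 11, not 8 — fails.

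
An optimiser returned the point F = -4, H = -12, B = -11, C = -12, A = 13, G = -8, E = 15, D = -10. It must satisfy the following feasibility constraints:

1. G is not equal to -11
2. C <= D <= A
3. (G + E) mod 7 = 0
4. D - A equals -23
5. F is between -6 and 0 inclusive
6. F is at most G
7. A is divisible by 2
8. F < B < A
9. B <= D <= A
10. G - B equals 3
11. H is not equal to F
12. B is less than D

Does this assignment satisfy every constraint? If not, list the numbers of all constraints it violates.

No — constraints 6, 7, and 8 are not satisfied.

1. G = -8, and -8 ≠ -11 — OK.
2. values -12 <= -10 <= 13 — OK.
3. G + E = 7; 7 mod 7 = 0 — OK.
4. D - A = -10 - 13 = -23 — OK.
5. F = -4 lies in [-6, 0] — OK.
6. F = -4, G = -8; -4 > -8 (want ≤) — violated.
7. 13 = 2*6 + 1, so 2 does not divide 13 — violated.
8. values -4, -11, 13; F = -4 is not < B = -11 — violated.
9. values -11 <= -10 <= 13 — OK.
10. G - B = -8 - (-11) = 3 — OK.
11. H = -12, F = -4; distinct — OK.
12. B = -11, D = -10; -11 < -10 — OK.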